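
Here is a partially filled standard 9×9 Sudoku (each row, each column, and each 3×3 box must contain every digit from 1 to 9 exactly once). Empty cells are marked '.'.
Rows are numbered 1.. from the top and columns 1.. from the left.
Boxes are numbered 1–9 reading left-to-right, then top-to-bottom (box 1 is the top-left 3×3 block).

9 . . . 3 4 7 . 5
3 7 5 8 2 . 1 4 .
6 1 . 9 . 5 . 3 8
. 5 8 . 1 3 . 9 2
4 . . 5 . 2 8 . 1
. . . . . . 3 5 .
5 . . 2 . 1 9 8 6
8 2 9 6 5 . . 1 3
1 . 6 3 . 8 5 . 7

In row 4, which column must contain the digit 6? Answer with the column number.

Consider where 6 can go in row 4.
row 4, column 1 is out (column 1 already has a 6).
row 4, column 4 is out (column 4 already has a 6).
So the only cell in row 4 that can hold 6 is row 4, column 7.
That is column 7.

7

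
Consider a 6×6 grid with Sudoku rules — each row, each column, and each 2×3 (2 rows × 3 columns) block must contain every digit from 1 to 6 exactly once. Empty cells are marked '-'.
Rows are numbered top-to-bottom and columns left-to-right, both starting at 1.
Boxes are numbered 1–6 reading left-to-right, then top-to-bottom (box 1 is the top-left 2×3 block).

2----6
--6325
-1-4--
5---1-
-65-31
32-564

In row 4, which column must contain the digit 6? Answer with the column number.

Consider where 6 can go in row 4.
r4c2 is out (column 2 already has a 6).
r4c3 is out (column 3 already has a 6).
r4c6 is out (column 6 already has a 6).
So the only cell in row 4 that can hold 6 is r4c4.
That is column 4.

4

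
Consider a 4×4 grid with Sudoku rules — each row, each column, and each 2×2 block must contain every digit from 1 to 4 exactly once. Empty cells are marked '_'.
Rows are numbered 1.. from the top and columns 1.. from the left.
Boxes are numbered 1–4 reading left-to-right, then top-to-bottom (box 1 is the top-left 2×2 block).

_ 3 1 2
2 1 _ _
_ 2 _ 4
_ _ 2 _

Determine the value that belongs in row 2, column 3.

Cell row 2, column 3 itself could take any of {3, 4} by direct elimination.
Consider where 4 can go in row 2.
row 2, column 4 is out (column 4 already has a 4).
So the only cell in row 2 that can hold 4 is row 2, column 3.
Therefore row 2, column 3 = 4.

4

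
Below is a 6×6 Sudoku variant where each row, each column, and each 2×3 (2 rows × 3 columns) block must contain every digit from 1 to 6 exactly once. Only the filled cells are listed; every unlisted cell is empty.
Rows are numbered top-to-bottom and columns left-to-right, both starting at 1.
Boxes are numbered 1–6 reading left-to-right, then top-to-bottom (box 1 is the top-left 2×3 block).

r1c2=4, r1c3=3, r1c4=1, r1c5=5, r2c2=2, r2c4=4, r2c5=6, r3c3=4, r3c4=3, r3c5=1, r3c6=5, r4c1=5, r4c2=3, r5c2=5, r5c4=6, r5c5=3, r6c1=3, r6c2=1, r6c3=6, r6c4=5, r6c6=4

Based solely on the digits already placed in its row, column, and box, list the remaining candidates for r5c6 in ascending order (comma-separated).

Row 5 already contains {3, 5, 6}.
Column 6 already contains {4, 5}.
Its 2×3 block (box 6) already contains {3, 4, 5, 6}.
Removing those from 1–6 leaves {1, 2} as the candidates for r5c6.

1,2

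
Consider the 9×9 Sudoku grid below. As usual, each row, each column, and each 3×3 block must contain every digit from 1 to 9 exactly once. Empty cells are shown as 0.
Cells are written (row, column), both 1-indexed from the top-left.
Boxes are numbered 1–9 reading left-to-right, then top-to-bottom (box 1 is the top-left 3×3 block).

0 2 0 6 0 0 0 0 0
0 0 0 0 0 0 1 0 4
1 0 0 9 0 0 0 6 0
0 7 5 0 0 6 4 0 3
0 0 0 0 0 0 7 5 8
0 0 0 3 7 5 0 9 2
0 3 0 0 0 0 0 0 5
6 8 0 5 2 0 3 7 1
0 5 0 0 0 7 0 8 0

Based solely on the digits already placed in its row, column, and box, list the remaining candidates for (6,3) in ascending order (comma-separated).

1,4,6,8

Row 6 already contains {2, 3, 5, 7, 9}.
Column 3 already contains {5}.
Its 3×3 block (box 4) already contains {5, 7}.
Removing those from 1–9 leaves {1, 4, 6, 8} as the candidates for (6,3).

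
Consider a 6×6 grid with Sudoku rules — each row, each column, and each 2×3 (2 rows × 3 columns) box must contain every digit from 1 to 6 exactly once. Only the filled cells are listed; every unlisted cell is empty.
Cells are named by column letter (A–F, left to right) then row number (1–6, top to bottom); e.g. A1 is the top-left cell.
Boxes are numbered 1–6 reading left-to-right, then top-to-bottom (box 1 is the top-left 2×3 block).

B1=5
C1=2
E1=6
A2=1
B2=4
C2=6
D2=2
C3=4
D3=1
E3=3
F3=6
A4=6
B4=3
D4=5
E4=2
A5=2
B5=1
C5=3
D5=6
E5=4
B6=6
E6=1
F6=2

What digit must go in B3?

Row 3 already contains {1, 3, 4, 6}.
Column B already contains {1, 3, 4, 5, 6}.
Its 2×3 block (box 3) already contains {3, 4, 6}.
The only value from 1–6 not eliminated is 2, so B3 = 2.

2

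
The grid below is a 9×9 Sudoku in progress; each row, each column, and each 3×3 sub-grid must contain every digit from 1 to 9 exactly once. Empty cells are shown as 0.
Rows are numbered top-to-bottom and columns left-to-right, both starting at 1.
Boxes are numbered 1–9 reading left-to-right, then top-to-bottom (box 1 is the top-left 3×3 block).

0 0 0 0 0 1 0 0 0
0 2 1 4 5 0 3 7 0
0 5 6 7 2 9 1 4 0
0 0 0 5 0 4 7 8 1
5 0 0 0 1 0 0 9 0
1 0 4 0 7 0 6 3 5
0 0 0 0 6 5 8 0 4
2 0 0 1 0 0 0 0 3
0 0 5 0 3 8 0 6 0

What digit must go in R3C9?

Row 3 already contains {1, 2, 4, 5, 6, 7, 9}.
Column 9 already contains {1, 3, 4, 5}.
Its 3×3 block (box 3) already contains {1, 3, 4, 7}.
The only value from 1–9 not eliminated is 8, so R3C9 = 8.

8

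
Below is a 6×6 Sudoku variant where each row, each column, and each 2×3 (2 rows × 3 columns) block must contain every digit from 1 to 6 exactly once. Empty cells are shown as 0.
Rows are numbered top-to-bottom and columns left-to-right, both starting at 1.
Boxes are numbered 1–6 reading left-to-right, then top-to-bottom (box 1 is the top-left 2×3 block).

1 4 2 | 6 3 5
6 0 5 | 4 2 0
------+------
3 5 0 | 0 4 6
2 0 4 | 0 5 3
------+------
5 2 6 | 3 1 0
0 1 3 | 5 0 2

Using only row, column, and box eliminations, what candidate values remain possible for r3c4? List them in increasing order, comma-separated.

1,2

Row 3 already contains {3, 4, 5, 6}.
Column 4 already contains {3, 4, 5, 6}.
Its 2×3 block (box 4) already contains {3, 4, 5, 6}.
Removing those from 1–6 leaves {1, 2} as the candidates for r3c4.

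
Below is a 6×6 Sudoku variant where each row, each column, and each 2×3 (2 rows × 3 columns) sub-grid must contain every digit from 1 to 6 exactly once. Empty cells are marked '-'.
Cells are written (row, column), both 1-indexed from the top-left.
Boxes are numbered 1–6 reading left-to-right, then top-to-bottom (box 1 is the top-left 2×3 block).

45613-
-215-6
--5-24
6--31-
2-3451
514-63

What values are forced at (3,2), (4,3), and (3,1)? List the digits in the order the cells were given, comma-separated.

3,2,1

For (3,2):
  Row 3 already contains {2, 4, 5}.
  Column 2 already contains {1, 2, 5}.
  Its 2×3 block (box 3) already contains {5, 6}.
  The only value from 1–6 not eliminated is 3, so (3,2) = 3.
For (4,3):
  Row 4 already contains {1, 3, 6}.
  Column 3 already contains {1, 3, 4, 5, 6}.
  Its 2×3 block (box 3) already contains {5, 6}.
  The only value from 1–6 not eliminated is 2, so (4,3) = 2.
For (3,1):
  Consider where 1 can go in row 3.
  (3,2) is out (column 2 already has a 1).
  (3,4) is out (column 4 already has a 1).
  So the only cell in row 3 that can hold 1 is (3,1).
  So (3,1) = 1.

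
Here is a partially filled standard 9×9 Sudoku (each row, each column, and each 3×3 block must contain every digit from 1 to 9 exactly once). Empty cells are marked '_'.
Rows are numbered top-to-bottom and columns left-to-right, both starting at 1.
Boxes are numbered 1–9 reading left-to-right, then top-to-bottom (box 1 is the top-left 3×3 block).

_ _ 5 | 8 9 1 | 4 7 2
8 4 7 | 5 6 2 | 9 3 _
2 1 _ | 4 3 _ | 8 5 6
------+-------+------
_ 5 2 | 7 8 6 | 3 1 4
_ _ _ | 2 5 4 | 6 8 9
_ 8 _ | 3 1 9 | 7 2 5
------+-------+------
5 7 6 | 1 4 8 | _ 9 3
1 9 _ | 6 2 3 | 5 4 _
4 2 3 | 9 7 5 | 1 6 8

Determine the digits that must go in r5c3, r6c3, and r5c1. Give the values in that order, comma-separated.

1,4,7

For r5c3:
  Row 5 already contains {2, 4, 5, 6, 8, 9}.
  Column 3 already contains {2, 3, 5, 6, 7}.
  Its 3×3 block (box 4) already contains {2, 5, 8}.
  The only value from 1–9 not eliminated is 1, so r5c3 = 1.
For r6c3:
  Row 6 already contains {1, 2, 3, 5, 7, 8, 9}.
  Column 3 already contains {2, 3, 5, 6, 7}.
  Its 3×3 block (box 4) already contains {2, 5, 8}.
  The only value from 1–9 not eliminated is 4, so r6c3 = 4.
For r5c1:
  Consider where 7 can go in row 5.
  r5c2 is out (column 2 already has a 7).
  r5c3 is out (column 3 already has a 7).
  So the only cell in row 5 that can hold 7 is r5c1.
  So r5c1 = 7.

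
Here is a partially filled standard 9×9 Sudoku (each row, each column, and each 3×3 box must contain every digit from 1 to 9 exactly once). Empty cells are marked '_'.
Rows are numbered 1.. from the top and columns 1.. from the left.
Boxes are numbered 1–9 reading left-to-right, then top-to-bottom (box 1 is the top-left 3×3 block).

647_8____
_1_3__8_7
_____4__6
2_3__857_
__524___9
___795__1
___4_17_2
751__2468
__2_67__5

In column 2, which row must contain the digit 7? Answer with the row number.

5

Consider where 7 can go in column 2.
row 3, column 2 is out (box 1 already has a 7).
row 4, column 2 is out (row 4 already has a 7).
row 6, column 2 is out (row 6 already has a 7).
row 7, column 2 is out (row 7 already has a 7).
row 9, column 2 is out (row 9 already has a 7).
So the only cell in column 2 that can hold 7 is row 5, column 2.
That is row 5.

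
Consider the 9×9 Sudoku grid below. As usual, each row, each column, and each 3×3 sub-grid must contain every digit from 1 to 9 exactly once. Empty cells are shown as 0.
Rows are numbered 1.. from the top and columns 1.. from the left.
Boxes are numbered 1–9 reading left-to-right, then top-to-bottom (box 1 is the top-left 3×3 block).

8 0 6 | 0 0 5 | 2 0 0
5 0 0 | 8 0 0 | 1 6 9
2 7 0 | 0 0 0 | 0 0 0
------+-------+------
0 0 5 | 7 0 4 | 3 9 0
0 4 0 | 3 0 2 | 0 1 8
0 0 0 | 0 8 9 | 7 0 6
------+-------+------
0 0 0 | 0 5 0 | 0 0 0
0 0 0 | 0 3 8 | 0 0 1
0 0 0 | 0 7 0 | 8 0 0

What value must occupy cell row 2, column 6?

7

Cell row 2, column 6 itself could take any of {3, 7} by direct elimination.
Consider where 7 can go in column 6.
row 3, column 6 is out (row 3 already has a 7).
row 7, column 6 is out (box 8 already has a 7).
row 9, column 6 is out (row 9 already has a 7).
So the only cell in column 6 that can hold 7 is row 2, column 6.
Therefore row 2, column 6 = 7.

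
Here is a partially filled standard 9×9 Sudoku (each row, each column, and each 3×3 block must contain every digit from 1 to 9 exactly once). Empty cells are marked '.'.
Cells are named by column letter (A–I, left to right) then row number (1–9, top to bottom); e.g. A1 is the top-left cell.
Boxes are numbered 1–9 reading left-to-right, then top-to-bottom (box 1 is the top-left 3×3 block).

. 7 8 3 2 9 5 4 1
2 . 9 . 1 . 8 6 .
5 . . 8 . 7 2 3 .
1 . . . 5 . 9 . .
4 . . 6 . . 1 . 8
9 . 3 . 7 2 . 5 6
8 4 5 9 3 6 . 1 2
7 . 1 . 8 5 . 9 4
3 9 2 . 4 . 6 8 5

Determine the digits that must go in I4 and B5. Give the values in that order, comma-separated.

For I4:
  Consider where 3 can go in box 6.
  H4 is out (column H already has a 3).
  H5 is out (column H already has a 3).
  G6 is out (row 6 already has a 3).
  So the only cell in box 6 that can hold 3 is I4.
  So I4 = 3.
For B5:
  Consider where 5 can go in column B.
  B2 is out (box 1 already has a 5).
  B3 is out (row 3 already has a 5).
  B4 is out (row 4 already has a 5).
  B6 is out (row 6 already has a 5).
  B8 is out (row 8 already has a 5).
  So the only cell in column B that can hold 5 is B5.
  So B5 = 5.

3,5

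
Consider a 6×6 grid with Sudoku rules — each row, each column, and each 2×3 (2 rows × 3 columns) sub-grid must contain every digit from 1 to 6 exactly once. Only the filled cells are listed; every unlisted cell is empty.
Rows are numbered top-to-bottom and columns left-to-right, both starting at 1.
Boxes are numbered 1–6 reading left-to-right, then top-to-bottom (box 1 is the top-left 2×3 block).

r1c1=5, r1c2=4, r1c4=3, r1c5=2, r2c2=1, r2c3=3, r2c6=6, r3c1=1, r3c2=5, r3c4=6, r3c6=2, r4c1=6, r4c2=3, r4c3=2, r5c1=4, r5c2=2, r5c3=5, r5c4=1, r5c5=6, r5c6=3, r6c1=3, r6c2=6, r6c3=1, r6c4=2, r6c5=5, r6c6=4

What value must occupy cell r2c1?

Row 2 already contains {1, 3, 6}.
Column 1 already contains {1, 3, 4, 5, 6}.
Its 2×3 block (box 1) already contains {1, 3, 4, 5}.
The only value from 1–6 not eliminated is 2, so r2c1 = 2.

2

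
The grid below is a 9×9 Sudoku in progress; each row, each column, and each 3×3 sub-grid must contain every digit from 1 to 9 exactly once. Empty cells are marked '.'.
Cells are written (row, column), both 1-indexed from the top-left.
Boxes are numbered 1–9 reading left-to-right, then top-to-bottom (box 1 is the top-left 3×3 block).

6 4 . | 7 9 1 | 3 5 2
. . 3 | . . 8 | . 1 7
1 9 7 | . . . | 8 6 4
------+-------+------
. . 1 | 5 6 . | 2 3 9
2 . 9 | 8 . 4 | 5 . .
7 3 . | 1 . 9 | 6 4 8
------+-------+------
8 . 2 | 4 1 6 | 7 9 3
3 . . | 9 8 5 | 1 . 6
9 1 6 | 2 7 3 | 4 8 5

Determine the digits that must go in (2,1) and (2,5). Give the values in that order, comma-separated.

For (2,1):
  Row 2 already contains {1, 3, 7, 8}.
  Column 1 already contains {1, 2, 3, 6, 7, 8, 9}.
  Its 3×3 block (box 1) already contains {1, 3, 4, 6, 7, 9}.
  The only value from 1–9 not eliminated is 5, so (2,1) = 5.
For (2,5):
  Consider where 4 can go in box 2.
  (2,4) is out (column 4 already has a 4).
  (3,4) is out (row 3 already has a 4).
  (3,5) is out (row 3 already has a 4).
  (3,6) is out (row 3 already has a 4).
  So the only cell in box 2 that can hold 4 is (2,5).
  So (2,5) = 4.

5,4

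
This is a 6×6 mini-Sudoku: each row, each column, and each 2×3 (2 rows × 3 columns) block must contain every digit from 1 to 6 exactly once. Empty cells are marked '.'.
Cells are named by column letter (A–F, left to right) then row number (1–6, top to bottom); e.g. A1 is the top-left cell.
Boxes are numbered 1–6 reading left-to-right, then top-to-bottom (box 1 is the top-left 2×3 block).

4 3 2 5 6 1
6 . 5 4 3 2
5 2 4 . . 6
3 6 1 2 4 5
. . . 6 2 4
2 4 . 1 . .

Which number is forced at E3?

Row 3 already contains {2, 4, 5, 6}.
Column E already contains {2, 3, 4, 6}.
Its 2×3 block (box 4) already contains {2, 4, 5, 6}.
The only value from 1–6 not eliminated is 1, so E3 = 1.

1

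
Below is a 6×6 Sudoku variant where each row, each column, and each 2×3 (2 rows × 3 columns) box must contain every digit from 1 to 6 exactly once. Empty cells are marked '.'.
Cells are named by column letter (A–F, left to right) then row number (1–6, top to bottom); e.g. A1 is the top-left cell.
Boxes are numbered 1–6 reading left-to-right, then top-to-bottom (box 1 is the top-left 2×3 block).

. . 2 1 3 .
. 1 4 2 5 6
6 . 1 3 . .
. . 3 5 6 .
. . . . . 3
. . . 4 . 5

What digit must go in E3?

4

Cell E3 itself could take any of {2, 4} by direct elimination.
Consider where 4 can go in column E.
E5 is out (box 6 already has a 4).
E6 is out (row 6 already has a 4).
So the only cell in column E that can hold 4 is E3.
Therefore E3 = 4.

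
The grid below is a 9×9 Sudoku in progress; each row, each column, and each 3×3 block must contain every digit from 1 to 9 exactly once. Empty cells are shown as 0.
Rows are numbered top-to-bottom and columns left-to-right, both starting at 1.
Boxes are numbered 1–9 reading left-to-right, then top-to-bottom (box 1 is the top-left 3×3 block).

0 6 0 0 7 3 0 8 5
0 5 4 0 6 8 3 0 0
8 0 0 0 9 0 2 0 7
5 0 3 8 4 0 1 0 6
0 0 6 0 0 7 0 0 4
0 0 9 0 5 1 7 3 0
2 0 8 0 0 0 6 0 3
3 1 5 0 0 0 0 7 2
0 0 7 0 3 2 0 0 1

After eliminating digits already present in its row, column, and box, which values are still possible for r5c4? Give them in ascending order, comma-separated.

2,3,9

Row 5 already contains {4, 6, 7}.
Column 4 already contains {8}.
Its 3×3 block (box 5) already contains {1, 4, 5, 7, 8}.
Removing those from 1–9 leaves {2, 3, 9} as the candidates for r5c4.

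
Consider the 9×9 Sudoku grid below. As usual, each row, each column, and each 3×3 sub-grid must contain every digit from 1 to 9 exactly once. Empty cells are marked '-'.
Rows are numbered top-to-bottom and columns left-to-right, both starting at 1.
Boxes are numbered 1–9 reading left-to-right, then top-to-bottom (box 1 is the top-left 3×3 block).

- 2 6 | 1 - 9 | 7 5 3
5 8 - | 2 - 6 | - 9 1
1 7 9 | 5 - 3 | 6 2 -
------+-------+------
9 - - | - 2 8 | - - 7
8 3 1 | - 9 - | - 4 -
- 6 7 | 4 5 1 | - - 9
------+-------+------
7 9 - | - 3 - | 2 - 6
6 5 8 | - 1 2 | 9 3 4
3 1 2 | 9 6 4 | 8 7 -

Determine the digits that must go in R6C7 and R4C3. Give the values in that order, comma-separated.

3,5

For R6C7:
  Row 6 already contains {1, 4, 5, 6, 7, 9}.
  Column 7 already contains {2, 6, 7, 8, 9}.
  Its 3×3 block (box 6) already contains {4, 7, 9}.
  The only value from 1–9 not eliminated is 3, so R6C7 = 3.
For R4C3:
  Consider where 5 can go in box 4.
  R4C2 is out (column 2 already has a 5).
  R6C1 is out (row 6 already has a 5).
  So the only cell in box 4 that can hold 5 is R4C3.
  So R4C3 = 5.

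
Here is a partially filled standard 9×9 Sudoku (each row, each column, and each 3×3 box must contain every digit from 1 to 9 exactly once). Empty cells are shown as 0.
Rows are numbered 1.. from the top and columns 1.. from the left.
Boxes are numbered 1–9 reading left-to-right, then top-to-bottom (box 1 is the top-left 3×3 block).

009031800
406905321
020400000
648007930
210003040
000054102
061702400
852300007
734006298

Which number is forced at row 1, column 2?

Row 1 already contains {1, 3, 8, 9}.
Column 2 already contains {1, 2, 3, 4, 5, 6}.
Its 3×3 block (box 1) already contains {2, 4, 6, 9}.
The only value from 1–9 not eliminated is 7, so row 1, column 2 = 7.

7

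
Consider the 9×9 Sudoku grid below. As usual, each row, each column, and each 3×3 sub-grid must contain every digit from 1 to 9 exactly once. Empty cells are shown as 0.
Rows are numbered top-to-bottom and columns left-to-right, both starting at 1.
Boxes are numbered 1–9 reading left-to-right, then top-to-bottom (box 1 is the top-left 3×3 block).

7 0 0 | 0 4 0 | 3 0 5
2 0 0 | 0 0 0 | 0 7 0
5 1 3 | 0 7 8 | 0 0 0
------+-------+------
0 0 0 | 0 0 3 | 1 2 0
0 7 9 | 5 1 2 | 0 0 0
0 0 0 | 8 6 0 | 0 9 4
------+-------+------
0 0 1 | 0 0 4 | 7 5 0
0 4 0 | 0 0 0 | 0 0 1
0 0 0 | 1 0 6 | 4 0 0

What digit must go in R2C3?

Cell R2C3 itself could take any of {4, 6, 8} by direct elimination.
Consider where 4 can go in box 1.
R1C2 is out (row 1 already has a 4).
R1C3 is out (row 1 already has a 4).
R2C2 is out (column 2 already has a 4).
So the only cell in box 1 that can hold 4 is R2C3.
Therefore R2C3 = 4.

4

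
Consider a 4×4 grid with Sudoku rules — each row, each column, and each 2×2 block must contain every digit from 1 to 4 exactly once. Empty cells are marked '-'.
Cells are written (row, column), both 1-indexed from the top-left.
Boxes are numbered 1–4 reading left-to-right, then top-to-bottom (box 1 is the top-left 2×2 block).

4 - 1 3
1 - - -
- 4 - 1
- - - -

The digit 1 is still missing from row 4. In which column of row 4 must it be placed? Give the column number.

Consider where 1 can go in row 4.
(4,1) is out (column 1 already has a 1).
(4,3) is out (column 3 already has a 1).
(4,4) is out (column 4 already has a 1).
So the only cell in row 4 that can hold 1 is (4,2).
That is column 2.

2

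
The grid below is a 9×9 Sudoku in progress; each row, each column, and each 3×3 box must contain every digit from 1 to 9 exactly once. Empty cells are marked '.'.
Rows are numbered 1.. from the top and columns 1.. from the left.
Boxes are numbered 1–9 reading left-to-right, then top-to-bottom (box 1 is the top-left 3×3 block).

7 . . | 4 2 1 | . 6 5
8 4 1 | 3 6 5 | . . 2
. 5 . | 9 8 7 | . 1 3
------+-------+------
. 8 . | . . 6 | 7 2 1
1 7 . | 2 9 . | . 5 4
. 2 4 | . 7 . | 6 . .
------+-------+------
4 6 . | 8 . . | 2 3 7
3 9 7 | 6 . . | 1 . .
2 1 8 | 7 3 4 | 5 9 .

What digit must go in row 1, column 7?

Cell row 1, column 7 itself could take any of {8, 9} by direct elimination.
Consider where 8 can go in row 1.
row 1, column 2 is out (column 2 already has a 8).
row 1, column 3 is out (column 3 already has a 8).
So the only cell in row 1 that can hold 8 is row 1, column 7.
Therefore row 1, column 7 = 8.

8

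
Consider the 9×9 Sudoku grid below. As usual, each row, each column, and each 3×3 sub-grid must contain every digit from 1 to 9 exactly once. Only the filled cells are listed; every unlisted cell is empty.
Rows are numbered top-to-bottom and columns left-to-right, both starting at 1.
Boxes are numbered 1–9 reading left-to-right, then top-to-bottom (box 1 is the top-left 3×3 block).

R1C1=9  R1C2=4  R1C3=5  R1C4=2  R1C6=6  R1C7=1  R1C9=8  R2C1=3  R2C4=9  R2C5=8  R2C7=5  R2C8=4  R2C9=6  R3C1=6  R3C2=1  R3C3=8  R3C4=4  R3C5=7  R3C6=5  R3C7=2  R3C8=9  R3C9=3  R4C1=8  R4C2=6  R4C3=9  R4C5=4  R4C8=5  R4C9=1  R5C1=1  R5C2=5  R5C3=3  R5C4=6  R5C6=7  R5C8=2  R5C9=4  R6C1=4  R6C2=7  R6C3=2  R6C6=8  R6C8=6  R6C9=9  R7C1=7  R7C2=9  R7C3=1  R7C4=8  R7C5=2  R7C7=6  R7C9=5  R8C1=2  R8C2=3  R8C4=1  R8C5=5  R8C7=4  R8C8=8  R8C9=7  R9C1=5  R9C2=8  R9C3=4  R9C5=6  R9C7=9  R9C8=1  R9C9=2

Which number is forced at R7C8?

3

Row 7 already contains {1, 2, 5, 6, 7, 8, 9}.
Column 8 already contains {1, 2, 4, 5, 6, 8, 9}.
Its 3×3 block (box 9) already contains {1, 2, 4, 5, 6, 7, 8, 9}.
The only value from 1–9 not eliminated is 3, so R7C8 = 3.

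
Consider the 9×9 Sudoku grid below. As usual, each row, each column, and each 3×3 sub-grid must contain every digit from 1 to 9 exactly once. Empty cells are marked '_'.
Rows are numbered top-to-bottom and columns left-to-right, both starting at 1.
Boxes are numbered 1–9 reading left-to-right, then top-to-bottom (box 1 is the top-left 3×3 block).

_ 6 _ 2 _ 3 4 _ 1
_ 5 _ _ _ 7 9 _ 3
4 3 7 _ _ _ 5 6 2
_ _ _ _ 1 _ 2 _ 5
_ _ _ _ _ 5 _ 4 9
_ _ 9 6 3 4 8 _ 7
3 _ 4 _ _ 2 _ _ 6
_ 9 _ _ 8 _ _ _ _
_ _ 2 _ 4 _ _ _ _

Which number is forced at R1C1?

Cell R1C1 itself could take any of {8, 9} by direct elimination.
Consider where 9 can go in box 1.
R1C3 is out (column 3 already has a 9).
R2C1 is out (row 2 already has a 9).
R2C3 is out (row 2 already has a 9).
So the only cell in box 1 that can hold 9 is R1C1.
Therefore R1C1 = 9.

9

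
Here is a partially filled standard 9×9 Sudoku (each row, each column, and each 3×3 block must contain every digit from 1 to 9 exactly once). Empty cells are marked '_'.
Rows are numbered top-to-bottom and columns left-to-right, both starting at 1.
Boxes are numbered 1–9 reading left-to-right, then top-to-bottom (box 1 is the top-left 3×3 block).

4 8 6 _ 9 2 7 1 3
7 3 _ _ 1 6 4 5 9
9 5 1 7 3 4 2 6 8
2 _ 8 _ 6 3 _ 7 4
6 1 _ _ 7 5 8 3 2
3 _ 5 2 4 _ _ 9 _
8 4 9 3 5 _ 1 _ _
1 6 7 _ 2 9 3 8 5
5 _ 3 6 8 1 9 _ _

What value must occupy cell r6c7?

6

Row 6 already contains {2, 3, 4, 5, 9}.
Column 7 already contains {1, 2, 3, 4, 7, 8, 9}.
Its 3×3 block (box 6) already contains {2, 3, 4, 7, 8, 9}.
The only value from 1–9 not eliminated is 6, so r6c7 = 6.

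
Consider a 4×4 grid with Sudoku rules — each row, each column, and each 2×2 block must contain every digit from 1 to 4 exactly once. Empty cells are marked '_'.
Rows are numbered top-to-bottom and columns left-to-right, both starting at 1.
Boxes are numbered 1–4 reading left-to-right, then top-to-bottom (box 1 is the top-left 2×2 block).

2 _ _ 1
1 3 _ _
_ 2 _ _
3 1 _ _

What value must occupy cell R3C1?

Row 3 already contains {2}.
Column 1 already contains {1, 2, 3}.
Its 2×2 block (box 3) already contains {1, 2, 3}.
The only value from 1–4 not eliminated is 4, so R3C1 = 4.

4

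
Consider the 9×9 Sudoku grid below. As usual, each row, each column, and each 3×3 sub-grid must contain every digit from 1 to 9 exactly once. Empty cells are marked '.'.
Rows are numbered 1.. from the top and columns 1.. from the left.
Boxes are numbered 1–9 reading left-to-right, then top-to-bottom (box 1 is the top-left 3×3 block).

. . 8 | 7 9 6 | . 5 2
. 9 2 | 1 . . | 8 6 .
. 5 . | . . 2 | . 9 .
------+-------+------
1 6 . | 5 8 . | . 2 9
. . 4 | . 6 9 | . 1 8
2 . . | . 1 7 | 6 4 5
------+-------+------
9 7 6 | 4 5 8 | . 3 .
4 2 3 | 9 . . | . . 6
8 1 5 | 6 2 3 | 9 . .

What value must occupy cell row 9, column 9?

Cell row 9, column 9 itself could take any of {4, 7} by direct elimination.
Consider where 4 can go in box 9.
row 7, column 7 is out (row 7 already has a 4).
row 7, column 9 is out (row 7 already has a 4).
row 8, column 7 is out (row 8 already has a 4).
row 8, column 8 is out (row 8 already has a 4).
row 9, column 8 is out (column 8 already has a 4).
So the only cell in box 9 that can hold 4 is row 9, column 9.
Therefore row 9, column 9 = 4.

4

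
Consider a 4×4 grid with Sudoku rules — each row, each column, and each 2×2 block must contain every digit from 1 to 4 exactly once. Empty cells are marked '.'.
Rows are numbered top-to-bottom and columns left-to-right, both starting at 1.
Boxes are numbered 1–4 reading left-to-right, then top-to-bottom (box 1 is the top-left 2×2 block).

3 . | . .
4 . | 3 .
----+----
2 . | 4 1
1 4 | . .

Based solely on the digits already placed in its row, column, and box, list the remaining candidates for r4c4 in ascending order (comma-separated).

2,3

Row 4 already contains {1, 4}.
Column 4 already contains {1}.
Its 2×2 block (box 4) already contains {1, 4}.
Removing those from 1–4 leaves {2, 3} as the candidates for r4c4.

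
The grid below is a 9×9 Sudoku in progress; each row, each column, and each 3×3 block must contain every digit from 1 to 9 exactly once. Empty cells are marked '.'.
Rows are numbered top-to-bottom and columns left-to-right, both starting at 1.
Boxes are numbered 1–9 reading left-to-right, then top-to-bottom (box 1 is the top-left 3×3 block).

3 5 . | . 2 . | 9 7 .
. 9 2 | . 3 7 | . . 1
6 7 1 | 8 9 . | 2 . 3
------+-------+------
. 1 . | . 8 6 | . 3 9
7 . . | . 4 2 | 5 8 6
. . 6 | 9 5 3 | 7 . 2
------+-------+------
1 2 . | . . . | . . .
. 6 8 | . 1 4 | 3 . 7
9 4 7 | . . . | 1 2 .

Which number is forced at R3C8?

Cell R3C8 itself could take any of {4, 5} by direct elimination.
Consider where 4 can go in row 3.
R3C6 is out (column 6 already has a 4).
So the only cell in row 3 that can hold 4 is R3C8.
Therefore R3C8 = 4.

4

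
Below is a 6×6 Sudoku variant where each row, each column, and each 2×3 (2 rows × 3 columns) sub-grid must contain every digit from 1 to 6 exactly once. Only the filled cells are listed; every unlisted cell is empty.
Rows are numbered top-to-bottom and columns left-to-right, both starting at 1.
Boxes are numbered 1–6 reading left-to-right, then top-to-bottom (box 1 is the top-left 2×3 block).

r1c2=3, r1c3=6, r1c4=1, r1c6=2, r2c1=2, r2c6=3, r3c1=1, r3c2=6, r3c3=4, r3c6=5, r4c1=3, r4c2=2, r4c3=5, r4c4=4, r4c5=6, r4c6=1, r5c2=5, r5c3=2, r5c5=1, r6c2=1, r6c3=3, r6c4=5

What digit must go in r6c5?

Cell r6c5 itself could take any of {2, 4} by direct elimination.
Consider where 2 can go in row 6.
r6c1 is out (column 1 already has a 2).
r6c6 is out (column 6 already has a 2).
So the only cell in row 6 that can hold 2 is r6c5.
Therefore r6c5 = 2.

2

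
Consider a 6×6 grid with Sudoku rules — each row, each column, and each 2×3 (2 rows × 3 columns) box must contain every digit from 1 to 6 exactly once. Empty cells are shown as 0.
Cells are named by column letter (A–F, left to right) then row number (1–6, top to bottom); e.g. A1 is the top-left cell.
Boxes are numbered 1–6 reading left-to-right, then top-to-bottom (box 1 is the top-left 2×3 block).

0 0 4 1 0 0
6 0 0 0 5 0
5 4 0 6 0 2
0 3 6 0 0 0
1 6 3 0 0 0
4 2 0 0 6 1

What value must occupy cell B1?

5

Row 1 already contains {1, 4}.
Column B already contains {2, 3, 4, 6}.
Its 2×3 block (box 1) already contains {4, 6}.
The only value from 1–6 not eliminated is 5, so B1 = 5.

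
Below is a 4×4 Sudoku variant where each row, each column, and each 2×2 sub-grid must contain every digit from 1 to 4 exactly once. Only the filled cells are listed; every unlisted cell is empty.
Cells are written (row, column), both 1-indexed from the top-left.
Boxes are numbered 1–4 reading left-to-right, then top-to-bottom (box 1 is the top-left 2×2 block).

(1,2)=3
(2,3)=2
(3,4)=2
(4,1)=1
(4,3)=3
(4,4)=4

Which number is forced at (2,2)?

Cell (2,2) itself could take any of {1, 4} by direct elimination.
Consider where 1 can go in box 1.
(1,1) is out (column 1 already has a 1).
(2,1) is out (column 1 already has a 1).
So the only cell in box 1 that can hold 1 is (2,2).
Therefore (2,2) = 1.

1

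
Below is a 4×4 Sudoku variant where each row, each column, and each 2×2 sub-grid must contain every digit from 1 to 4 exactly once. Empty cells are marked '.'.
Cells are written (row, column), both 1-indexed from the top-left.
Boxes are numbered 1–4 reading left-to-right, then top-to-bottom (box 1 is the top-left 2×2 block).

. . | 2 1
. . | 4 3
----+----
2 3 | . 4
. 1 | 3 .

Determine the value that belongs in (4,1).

Row 4 already contains {1, 3}.
Column 1 already contains {2}.
Its 2×2 block (box 3) already contains {1, 2, 3}.
The only value from 1–4 not eliminated is 4, so (4,1) = 4.

4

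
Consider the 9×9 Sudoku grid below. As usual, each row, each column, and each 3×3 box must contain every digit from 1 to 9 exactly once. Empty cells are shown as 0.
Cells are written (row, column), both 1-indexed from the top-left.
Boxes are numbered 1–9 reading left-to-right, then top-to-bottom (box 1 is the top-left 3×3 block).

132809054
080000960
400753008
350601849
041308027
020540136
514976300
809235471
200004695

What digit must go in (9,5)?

Cell (9,5) itself could take any of {1, 8} by direct elimination.
Consider where 8 can go in column 5.
(1,5) is out (row 1 already has a 8).
(2,5) is out (row 2 already has a 8).
(4,5) is out (row 4 already has a 8).
(5,5) is out (row 5 already has a 8).
So the only cell in column 5 that can hold 8 is (9,5).
Therefore (9,5) = 8.

8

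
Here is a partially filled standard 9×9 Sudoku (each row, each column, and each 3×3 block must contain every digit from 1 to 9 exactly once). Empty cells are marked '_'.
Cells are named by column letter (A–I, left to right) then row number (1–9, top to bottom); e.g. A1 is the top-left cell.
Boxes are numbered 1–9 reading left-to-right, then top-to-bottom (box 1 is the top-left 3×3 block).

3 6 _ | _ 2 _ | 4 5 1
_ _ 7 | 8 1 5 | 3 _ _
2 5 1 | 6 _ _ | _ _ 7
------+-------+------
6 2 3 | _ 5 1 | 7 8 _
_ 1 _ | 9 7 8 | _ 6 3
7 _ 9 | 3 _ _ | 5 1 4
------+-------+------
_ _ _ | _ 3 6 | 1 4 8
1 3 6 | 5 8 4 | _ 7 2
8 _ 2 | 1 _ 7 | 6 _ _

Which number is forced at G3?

8

Cell G3 itself could take any of {8, 9} by direct elimination.
Consider where 8 can go in row 3.
E3 is out (column E already has a 8).
F3 is out (column F already has a 8).
H3 is out (column H already has a 8).
So the only cell in row 3 that can hold 8 is G3.
Therefore G3 = 8.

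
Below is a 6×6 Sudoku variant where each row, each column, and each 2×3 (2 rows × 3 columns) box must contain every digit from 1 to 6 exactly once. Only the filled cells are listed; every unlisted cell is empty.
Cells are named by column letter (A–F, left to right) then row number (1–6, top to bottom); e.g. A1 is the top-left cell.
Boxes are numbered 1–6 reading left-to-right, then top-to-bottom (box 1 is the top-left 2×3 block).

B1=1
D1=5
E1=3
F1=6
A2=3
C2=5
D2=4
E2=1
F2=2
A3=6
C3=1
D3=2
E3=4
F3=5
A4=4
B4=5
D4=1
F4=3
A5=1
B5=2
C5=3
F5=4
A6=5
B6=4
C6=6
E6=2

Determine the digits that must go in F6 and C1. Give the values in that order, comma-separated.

For F6:
  Row 6 already contains {2, 4, 5, 6}.
  Column F already contains {2, 3, 4, 5, 6}.
  Its 2×3 block (box 6) already contains {2, 4}.
  The only value from 1–6 not eliminated is 1, so F6 = 1.
For C1:
  Consider where 4 can go in column C.
  C4 is out (row 4 already has a 4).
  So the only cell in column C that can hold 4 is C1.
  So C1 = 4.

1,4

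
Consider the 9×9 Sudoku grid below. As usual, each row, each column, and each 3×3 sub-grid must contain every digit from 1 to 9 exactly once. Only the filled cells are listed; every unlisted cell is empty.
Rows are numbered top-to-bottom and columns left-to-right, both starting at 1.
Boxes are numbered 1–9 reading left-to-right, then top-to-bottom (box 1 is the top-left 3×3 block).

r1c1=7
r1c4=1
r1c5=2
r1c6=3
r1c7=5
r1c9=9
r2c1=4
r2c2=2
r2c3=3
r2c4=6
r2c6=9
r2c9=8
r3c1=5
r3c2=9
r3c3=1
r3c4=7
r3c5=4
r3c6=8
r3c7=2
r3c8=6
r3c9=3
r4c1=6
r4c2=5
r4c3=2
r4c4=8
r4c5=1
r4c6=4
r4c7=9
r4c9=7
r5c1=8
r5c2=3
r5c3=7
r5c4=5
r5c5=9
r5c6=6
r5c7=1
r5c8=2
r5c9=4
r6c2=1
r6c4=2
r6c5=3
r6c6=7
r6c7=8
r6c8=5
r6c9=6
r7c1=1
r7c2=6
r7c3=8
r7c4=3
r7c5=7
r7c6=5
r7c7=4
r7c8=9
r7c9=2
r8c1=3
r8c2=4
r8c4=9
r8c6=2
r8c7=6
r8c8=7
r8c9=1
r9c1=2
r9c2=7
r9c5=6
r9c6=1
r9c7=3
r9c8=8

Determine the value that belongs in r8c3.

Row 8 already contains {1, 2, 3, 4, 6, 7, 9}.
Column 3 already contains {1, 2, 3, 7, 8}.
Its 3×3 block (box 7) already contains {1, 2, 3, 4, 6, 7, 8}.
The only value from 1–9 not eliminated is 5, so r8c3 = 5.

5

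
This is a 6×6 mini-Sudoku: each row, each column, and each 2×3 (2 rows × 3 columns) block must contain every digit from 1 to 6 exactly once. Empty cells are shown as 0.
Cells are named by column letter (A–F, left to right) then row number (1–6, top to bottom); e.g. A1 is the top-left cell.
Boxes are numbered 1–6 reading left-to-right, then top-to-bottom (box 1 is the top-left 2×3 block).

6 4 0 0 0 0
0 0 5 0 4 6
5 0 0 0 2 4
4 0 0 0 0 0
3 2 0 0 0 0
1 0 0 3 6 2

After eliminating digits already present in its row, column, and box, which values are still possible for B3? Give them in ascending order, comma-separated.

Row 3 already contains {2, 4, 5}.
Column B already contains {2, 4}.
Its 2×3 block (box 3) already contains {4, 5}.
Removing those from 1–6 leaves {1, 3, 6} as the candidates for B3.

1,3,6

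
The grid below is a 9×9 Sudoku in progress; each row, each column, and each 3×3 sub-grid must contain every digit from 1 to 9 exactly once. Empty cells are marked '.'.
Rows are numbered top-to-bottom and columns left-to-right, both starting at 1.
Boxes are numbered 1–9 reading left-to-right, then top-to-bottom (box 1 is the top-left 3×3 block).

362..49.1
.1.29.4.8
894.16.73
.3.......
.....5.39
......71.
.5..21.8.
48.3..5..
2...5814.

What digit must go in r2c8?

Cell r2c8 itself could take any of {5, 6} by direct elimination.
Consider where 6 can go in box 3.
r1c8 is out (row 1 already has a 6).
r3c7 is out (row 3 already has a 6).
So the only cell in box 3 that can hold 6 is r2c8.
Therefore r2c8 = 6.

6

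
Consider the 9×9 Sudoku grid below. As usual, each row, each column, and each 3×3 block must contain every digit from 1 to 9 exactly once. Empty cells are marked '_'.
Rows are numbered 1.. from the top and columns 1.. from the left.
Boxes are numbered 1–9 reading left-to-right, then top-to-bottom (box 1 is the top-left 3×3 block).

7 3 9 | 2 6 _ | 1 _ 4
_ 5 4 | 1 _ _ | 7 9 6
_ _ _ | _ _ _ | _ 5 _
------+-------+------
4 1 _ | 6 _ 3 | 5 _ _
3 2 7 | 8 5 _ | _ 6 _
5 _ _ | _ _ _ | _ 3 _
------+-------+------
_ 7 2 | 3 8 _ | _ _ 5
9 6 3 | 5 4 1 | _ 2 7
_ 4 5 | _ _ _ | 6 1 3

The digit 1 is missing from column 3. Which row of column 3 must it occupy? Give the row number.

Consider where 1 can go in column 3.
row 4, column 3 is out (row 4 already has a 1).
row 6, column 3 is out (box 4 already has a 1).
So the only cell in column 3 that can hold 1 is row 3, column 3.
That is row 3.

3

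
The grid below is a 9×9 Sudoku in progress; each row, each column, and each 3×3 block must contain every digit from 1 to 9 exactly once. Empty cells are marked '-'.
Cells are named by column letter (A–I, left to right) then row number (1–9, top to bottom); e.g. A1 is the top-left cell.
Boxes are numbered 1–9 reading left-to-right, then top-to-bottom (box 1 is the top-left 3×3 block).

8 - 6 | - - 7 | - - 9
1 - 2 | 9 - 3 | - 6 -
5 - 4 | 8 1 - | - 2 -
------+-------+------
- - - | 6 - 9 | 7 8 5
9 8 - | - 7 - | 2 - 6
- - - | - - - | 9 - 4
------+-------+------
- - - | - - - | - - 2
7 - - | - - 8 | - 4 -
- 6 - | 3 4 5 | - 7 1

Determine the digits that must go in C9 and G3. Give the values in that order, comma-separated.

For C9:
  Consider where 9 can go in row 9.
  A9 is out (column A already has a 9).
  G9 is out (column G already has a 9).
  So the only cell in row 9 that can hold 9 is C9.
  So C9 = 9.
For G3:
  Row 3 already contains {1, 2, 4, 5, 8}.
  Column G already contains {2, 7, 9}.
  Its 3×3 block (box 3) already contains {2, 6, 9}.
  The only value from 1–9 not eliminated is 3, so G3 = 3.

9,3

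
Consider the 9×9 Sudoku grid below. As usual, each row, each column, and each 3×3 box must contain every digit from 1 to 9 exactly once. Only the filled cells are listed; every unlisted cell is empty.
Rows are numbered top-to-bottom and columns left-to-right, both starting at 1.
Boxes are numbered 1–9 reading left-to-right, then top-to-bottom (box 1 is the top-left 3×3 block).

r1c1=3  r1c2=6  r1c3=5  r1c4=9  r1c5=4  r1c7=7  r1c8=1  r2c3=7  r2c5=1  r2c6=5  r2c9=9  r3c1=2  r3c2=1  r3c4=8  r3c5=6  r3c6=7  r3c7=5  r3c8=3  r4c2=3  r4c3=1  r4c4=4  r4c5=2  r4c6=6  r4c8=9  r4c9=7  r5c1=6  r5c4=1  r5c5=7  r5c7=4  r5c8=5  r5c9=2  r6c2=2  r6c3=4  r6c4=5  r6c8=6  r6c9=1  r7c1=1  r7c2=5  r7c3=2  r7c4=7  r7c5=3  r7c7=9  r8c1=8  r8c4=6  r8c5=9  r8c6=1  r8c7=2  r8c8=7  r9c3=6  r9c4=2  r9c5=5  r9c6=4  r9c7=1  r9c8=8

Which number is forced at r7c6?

Row 7 already contains {1, 2, 3, 5, 7, 9}.
Column 6 already contains {1, 4, 5, 6, 7}.
Its 3×3 block (box 8) already contains {1, 2, 3, 4, 5, 6, 7, 9}.
The only value from 1–9 not eliminated is 8, so r7c6 = 8.

8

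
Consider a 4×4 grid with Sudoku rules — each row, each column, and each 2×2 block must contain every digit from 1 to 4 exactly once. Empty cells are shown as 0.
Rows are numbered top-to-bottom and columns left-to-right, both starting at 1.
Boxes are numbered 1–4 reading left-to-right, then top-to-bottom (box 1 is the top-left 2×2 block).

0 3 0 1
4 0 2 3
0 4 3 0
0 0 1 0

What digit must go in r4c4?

4

Cell r4c4 itself could take any of {2, 4} by direct elimination.
Consider where 4 can go in box 4.
r3c4 is out (row 3 already has a 4).
So the only cell in box 4 that can hold 4 is r4c4.
Therefore r4c4 = 4.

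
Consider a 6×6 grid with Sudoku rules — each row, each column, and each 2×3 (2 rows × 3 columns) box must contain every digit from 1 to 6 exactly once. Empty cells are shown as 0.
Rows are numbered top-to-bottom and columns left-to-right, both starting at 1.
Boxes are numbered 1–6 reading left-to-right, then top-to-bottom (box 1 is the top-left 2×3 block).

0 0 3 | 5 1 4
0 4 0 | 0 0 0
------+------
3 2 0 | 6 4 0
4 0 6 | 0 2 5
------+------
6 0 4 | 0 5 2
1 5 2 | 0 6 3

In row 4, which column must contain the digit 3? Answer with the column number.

Consider where 3 can go in row 4.
r4c2 is out (box 3 already has a 3).
So the only cell in row 4 that can hold 3 is r4c4.
That is column 4.

4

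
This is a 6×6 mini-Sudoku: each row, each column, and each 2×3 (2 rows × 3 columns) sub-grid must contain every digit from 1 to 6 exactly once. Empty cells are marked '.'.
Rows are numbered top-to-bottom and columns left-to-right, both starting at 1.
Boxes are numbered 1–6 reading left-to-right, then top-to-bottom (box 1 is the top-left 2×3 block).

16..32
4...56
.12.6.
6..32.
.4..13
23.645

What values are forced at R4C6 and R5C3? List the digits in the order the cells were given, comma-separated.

1,6

For R4C6:
  Consider where 1 can go in row 4.
  R4C2 is out (column 2 already has a 1).
  R4C3 is out (box 3 already has a 1).
  So the only cell in row 4 that can hold 1 is R4C6.
  So R4C6 = 1.
For R5C3:
  Consider where 6 can go in box 5.
  R5C1 is out (column 1 already has a 6).
  R6C3 is out (row 6 already has a 6).
  So the only cell in box 5 that can hold 6 is R5C3.
  So R5C3 = 6.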